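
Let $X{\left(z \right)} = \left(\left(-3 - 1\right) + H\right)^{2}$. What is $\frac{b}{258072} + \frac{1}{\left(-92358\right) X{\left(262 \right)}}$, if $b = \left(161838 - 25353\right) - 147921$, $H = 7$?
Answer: $- \frac{198044018}{4469065083} \approx -0.044314$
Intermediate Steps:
$X{\left(z \right)} = 9$ ($X{\left(z \right)} = \left(\left(-3 - 1\right) + 7\right)^{2} = \left(-4 + 7\right)^{2} = 3^{2} = 9$)
$b = -11436$ ($b = 136485 - 147921 = -11436$)
$\frac{b}{258072} + \frac{1}{\left(-92358\right) X{\left(262 \right)}} = - \frac{11436}{258072} + \frac{1}{\left(-92358\right) 9} = \left(-11436\right) \frac{1}{258072} - \frac{1}{831222} = - \frac{953}{21506} - \frac{1}{831222} = - \frac{198044018}{4469065083}$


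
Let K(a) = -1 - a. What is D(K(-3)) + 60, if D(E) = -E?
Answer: 58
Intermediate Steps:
D(K(-3)) + 60 = -(-1 - 1*(-3)) + 60 = -(-1 + 3) + 60 = -1*2 + 60 = -2 + 60 = 58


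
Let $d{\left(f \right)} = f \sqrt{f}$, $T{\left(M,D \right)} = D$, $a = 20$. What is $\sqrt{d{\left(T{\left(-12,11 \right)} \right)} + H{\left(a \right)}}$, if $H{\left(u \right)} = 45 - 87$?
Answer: $\sqrt{-42 + 11 \sqrt{11}} \approx 2.3489 i$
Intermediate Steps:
$H{\left(u \right)} = -42$
$d{\left(f \right)} = f^{\frac{3}{2}}$
$\sqrt{d{\left(T{\left(-12,11 \right)} \right)} + H{\left(a \right)}} = \sqrt{11^{\frac{3}{2}} - 42} = \sqrt{11 \sqrt{11} - 42} = \sqrt{-42 + 11 \sqrt{11}}$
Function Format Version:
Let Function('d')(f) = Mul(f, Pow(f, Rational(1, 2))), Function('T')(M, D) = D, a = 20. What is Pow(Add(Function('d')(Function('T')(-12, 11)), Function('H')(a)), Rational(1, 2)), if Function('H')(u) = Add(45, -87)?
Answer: Pow(Add(-42, Mul(11, Pow(11, Rational(1, 2)))), Rational(1, 2)) ≈ Mul(2.3489, I)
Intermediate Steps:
Function('H')(u) = -42
Function('d')(f) = Pow(f, Rational(3, 2))
Pow(Add(Function('d')(Function('T')(-12, 11)), Function('H')(a)), Rational(1, 2)) = Pow(Add(Pow(11, Rational(3, 2)), -42), Rational(1, 2)) = Pow(Add(Mul(11, Pow(11, Rational(1, 2))), -42), Rational(1, 2)) = Pow(Add(-42, Mul(11, Pow(11, Rational(1, 2)))), Rational(1, 2))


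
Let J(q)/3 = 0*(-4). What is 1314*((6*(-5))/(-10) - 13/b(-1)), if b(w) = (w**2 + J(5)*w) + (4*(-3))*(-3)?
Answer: 128772/37 ≈ 3480.3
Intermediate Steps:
J(q) = 0 (J(q) = 3*(0*(-4)) = 3*0 = 0)
b(w) = 36 + w**2 (b(w) = (w**2 + 0*w) + (4*(-3))*(-3) = (w**2 + 0) - 12*(-3) = w**2 + 36 = 36 + w**2)
1314*((6*(-5))/(-10) - 13/b(-1)) = 1314*((6*(-5))/(-10) - 13/(36 + (-1)**2)) = 1314*(-30*(-1/10) - 13/(36 + 1)) = 1314*(3 - 13/37) = 1314*(98/37) = 128772/37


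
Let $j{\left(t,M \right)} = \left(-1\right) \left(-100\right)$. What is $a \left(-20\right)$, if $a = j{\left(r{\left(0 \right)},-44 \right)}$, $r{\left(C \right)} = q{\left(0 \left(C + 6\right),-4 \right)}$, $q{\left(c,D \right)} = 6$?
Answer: $-2000$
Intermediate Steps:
$r{\left(C \right)} = 6$
$j{\left(t,M \right)} = 100$
$a = 100$
$a \left(-20\right) = 100 \left(-20\right) = -2000$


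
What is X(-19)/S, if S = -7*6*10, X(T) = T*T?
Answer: -361/420 ≈ -0.85952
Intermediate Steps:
X(T) = T²
S = -420 (S = -42*10 = -420)
X(-19)/S = (-19)²/(-420) = 361*(-1/420) = -361/420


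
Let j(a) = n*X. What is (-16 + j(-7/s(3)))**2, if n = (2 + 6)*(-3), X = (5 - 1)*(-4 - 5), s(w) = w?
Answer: 719104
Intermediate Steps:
X = -36 (X = 4*(-9) = -36)
n = -24 (n = 8*(-3) = -24)
j(a) = 864 (j(a) = -24*(-36) = 864)
(-16 + j(-7/s(3)))**2 = (-16 + 864)**2 = 848**2 = 719104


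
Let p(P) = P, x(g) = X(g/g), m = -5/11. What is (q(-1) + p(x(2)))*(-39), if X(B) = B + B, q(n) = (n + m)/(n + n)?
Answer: -1170/11 ≈ -106.36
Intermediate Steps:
m = -5/11 (m = -5*1/11 = -5/11 ≈ -0.45455)
q(n) = (-5/11 + n)/(2*n) (q(n) = (n - 5/11)/(n + n) = (-5/11 + n)/((2*n)) = (-5/11 + n)*(1/(2*n)) = (-5/11 + n)/(2*n))
X(B) = 2*B
x(g) = 2 (x(g) = 2*(g/g) = 2*1 = 2)
(q(-1) + p(x(2)))*(-39) = ((1/22)*(-5 + 11*(-1))/(-1) + 2)*(-39) = ((1/22)*(-1)*(-5 - 11) + 2)*(-39) = ((1/22)*(-1)*(-16) + 2)*(-39) = (8/11 + 2)*(-39) = (30/11)*(-39) = -1170/11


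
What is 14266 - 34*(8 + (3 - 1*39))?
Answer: 15218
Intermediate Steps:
14266 - 34*(8 + (3 - 1*39)) = 14266 - 34*(8 + (3 - 39)) = 14266 - 34*(8 - 36) = 14266 - 34*(-28) = 14266 - 1*(-952) = 14266 + 952 = 15218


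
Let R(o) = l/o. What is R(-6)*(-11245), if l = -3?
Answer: -11245/2 ≈ -5622.5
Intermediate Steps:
R(o) = -3/o
R(-6)*(-11245) = -3/(-6)*(-11245) = -3*(-⅙)*(-11245) = (½)*(-11245) = -11245/2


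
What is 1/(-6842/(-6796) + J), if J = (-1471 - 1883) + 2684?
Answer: -3398/2273239 ≈ -0.0014948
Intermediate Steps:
J = -670 (J = -3354 + 2684 = -670)
1/(-6842/(-6796) + J) = 1/(-6842/(-6796) - 670) = 1/(-6842*(-1/6796) - 670) = 1/(3421/3398 - 670) = 1/(-2273239/3398) = -3398/2273239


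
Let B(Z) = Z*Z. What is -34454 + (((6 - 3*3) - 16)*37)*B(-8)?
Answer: -79446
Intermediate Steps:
B(Z) = Z²
-34454 + (((6 - 3*3) - 16)*37)*B(-8) = -34454 + (((6 - 3*3) - 16)*37)*(-8)² = -34454 + (((6 - 9) - 16)*37)*64 = -34454 + ((-3 - 16)*37)*64 = -34454 - 19*37*64 = -34454 - 703*64 = -34454 - 44992 = -79446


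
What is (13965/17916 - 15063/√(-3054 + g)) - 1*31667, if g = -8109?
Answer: -189110669/5972 + 5021*I*√3/61 ≈ -31666.0 + 142.57*I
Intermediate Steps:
(13965/17916 - 15063/√(-3054 + g)) - 1*31667 = (13965/17916 - 15063/√(-3054 - 8109)) - 1*31667 = (13965*(1/17916) - 15063*(-I*√3/183)) - 31667 = (4655/5972 - 15063*(-I*√3/183)) - 31667 = (4655/5972 - (-5021)*I*√3/61) - 31667 = (4655/5972 + 5021*I*√3/61) - 31667 = -189110669/5972 + 5021*I*√3/61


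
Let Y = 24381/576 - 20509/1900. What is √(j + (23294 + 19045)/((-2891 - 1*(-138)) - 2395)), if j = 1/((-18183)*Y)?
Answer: 7*I*√95494768357943413173/23852656542 ≈ 2.8678*I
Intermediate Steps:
Y = 958631/30400 (Y = 24381*(1/576) - 20509*1/1900 = 2709/64 - 20509/1900 = 958631/30400 ≈ 31.534)
j = -1600/917409867 (j = 1/((-18183)*(958631/30400)) = -1/18183*30400/958631 = -1600/917409867 ≈ -1.7440e-6)
√(j + (23294 + 19045)/((-2891 - 1*(-138)) - 2395)) = √(-1600/917409867 + (23294 + 19045)/((-2891 - 1*(-138)) - 2395)) = √(-1600/917409867 + 42339/((-2891 + 138) - 2395)) = √(-1600/917409867 + 42339/(-2753 - 2395)) = √(-1600/917409867 + 42339/(-5148)) = √(-1600/917409867 + 42339*(-1/5148)) = √(-1600/917409867 - 1283/156) = √(-392345702987/47705313084) = 7*I*√95494768357943413173/23852656542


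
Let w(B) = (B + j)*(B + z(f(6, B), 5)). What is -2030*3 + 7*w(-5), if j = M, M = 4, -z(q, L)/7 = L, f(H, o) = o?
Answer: -5810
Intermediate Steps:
z(q, L) = -7*L
j = 4
w(B) = (-35 + B)*(4 + B) (w(B) = (B + 4)*(B - 7*5) = (4 + B)*(B - 35) = (4 + B)*(-35 + B) = (-35 + B)*(4 + B))
-2030*3 + 7*w(-5) = -2030*3 + 7*(-140 + (-5)² - 31*(-5)) = -145*42 + 7*(-140 + 25 + 155) = -6090 + 7*40 = -6090 + 280 = -5810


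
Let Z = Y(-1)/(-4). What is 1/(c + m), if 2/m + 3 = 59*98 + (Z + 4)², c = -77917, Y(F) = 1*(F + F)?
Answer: -23197/1807440641 ≈ -1.2834e-5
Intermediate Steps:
Y(F) = 2*F (Y(F) = 1*(2*F) = 2*F)
Z = ½ (Z = (2*(-1))/(-4) = -2*(-¼) = ½ ≈ 0.50000)
m = 8/23197 (m = 2/(-3 + (59*98 + (½ + 4)²)) = 2/(-3 + (5782 + (9/2)²)) = 2/(-3 + (5782 + 81/4)) = 2/(-3 + 23209/4) = 2/(23197/4) = 2*(4/23197) = 8/23197 ≈ 0.00034487)
1/(c + m) = 1/(-77917 + 8/23197) = 1/(-1807440641/23197) = -23197/1807440641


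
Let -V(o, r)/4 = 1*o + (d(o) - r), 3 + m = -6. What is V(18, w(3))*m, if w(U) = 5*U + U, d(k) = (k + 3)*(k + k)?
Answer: 27216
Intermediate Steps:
m = -9 (m = -3 - 6 = -9)
d(k) = 2*k*(3 + k) (d(k) = (3 + k)*(2*k) = 2*k*(3 + k))
w(U) = 6*U
V(o, r) = -4*o + 4*r - 8*o*(3 + o) (V(o, r) = -4*(1*o + (2*o*(3 + o) - r)) = -4*(o + (-r + 2*o*(3 + o))) = -4*(o - r + 2*o*(3 + o)) = -4*o + 4*r - 8*o*(3 + o))
V(18, w(3))*m = (-4*18 + 4*(6*3) - 8*18*(3 + 18))*(-9) = (-72 + 4*18 - 8*18*21)*(-9) = (-72 + 72 - 3024)*(-9) = -3024*(-9) = 27216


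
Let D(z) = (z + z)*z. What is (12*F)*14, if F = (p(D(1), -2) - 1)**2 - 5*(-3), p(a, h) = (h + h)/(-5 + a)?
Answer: 7616/3 ≈ 2538.7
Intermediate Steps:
D(z) = 2*z**2 (D(z) = (2*z)*z = 2*z**2)
p(a, h) = 2*h/(-5 + a) (p(a, h) = (2*h)/(-5 + a) = 2*h/(-5 + a))
F = 136/9 (F = (2*(-2)/(-5 + 2*1**2) - 1)**2 - 5*(-3) = (2*(-2)/(-5 + 2*1) - 1)**2 + 15 = (2*(-2)/(-5 + 2) - 1)**2 + 15 = (2*(-2)/(-3) - 1)**2 + 15 = (2*(-2)*(-1/3) - 1)**2 + 15 = (4/3 - 1)**2 + 15 = (1/3)**2 + 15 = 1/9 + 15 = 136/9 ≈ 15.111)
(12*F)*14 = (12*(136/9))*14 = (544/3)*14 = 7616/3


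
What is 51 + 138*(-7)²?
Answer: 6813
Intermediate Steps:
51 + 138*(-7)² = 51 + 138*49 = 51 + 6762 = 6813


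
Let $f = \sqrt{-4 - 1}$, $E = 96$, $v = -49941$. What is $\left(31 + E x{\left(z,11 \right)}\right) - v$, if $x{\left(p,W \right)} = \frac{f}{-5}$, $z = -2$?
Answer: $49972 - \frac{96 i \sqrt{5}}{5} \approx 49972.0 - 42.932 i$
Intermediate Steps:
$f = i \sqrt{5}$ ($f = \sqrt{-5} = i \sqrt{5} \approx 2.2361 i$)
$x{\left(p,W \right)} = - \frac{i \sqrt{5}}{5}$ ($x{\left(p,W \right)} = \frac{i \sqrt{5}}{-5} = i \sqrt{5} \left(- \frac{1}{5}\right) = - \frac{i \sqrt{5}}{5}$)
$\left(31 + E x{\left(z,11 \right)}\right) - v = \left(31 + 96 \left(- \frac{i \sqrt{5}}{5}\right)\right) - -49941 = \left(31 - \frac{96 i \sqrt{5}}{5}\right) + 49941 = 49972 - \frac{96 i \sqrt{5}}{5}$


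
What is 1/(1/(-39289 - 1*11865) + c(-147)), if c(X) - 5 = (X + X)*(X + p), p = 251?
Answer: -51154/1563828935 ≈ -3.2711e-5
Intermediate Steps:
c(X) = 5 + 2*X*(251 + X) (c(X) = 5 + (X + X)*(X + 251) = 5 + (2*X)*(251 + X) = 5 + 2*X*(251 + X))
1/(1/(-39289 - 1*11865) + c(-147)) = 1/(1/(-39289 - 1*11865) + (5 + 2*(-147)² + 502*(-147))) = 1/(1/(-39289 - 11865) + (5 + 2*21609 - 73794)) = 1/(1/(-51154) + (5 + 43218 - 73794)) = 1/(-1/51154 - 30571) = 1/(-1563828935/51154) = -51154/1563828935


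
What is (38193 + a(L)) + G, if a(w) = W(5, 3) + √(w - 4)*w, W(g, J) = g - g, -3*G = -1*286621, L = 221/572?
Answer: 401200/3 + 17*I*√1749/968 ≈ 1.3373e+5 + 0.73446*I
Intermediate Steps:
L = 17/44 (L = 221*(1/572) = 17/44 ≈ 0.38636)
G = 286621/3 (G = -(-1)*286621/3 = -⅓*(-286621) = 286621/3 ≈ 95540.)
W(g, J) = 0
a(w) = w*√(-4 + w) (a(w) = 0 + √(w - 4)*w = 0 + √(-4 + w)*w = 0 + w*√(-4 + w) = w*√(-4 + w))
(38193 + a(L)) + G = (38193 + 17*√(-4 + 17/44)/44) + 286621/3 = (38193 + 17*√(-159/44)/44) + 286621/3 = (38193 + 17*(I*√1749/22)/44) + 286621/3 = (38193 + 17*I*√1749/968) + 286621/3 = 401200/3 + 17*I*√1749/968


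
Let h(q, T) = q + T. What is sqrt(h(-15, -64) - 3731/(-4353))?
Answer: 2*I*sqrt(370174767)/4353 ≈ 8.8398*I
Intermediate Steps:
h(q, T) = T + q
sqrt(h(-15, -64) - 3731/(-4353)) = sqrt((-64 - 15) - 3731/(-4353)) = sqrt(-79 - 3731*(-1/4353)) = sqrt(-79 + 3731/4353) = sqrt(-340156/4353) = 2*I*sqrt(370174767)/4353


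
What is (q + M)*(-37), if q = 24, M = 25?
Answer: -1813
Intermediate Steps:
(q + M)*(-37) = (24 + 25)*(-37) = 49*(-37) = -1813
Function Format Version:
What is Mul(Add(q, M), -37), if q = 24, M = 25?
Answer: -1813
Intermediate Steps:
Mul(Add(q, M), -37) = Mul(Add(24, 25), -37) = Mul(49, -37) = -1813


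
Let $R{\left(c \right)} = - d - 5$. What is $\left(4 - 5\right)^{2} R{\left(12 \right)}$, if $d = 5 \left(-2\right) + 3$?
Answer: $2$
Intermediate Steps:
$d = -7$ ($d = -10 + 3 = -7$)
$R{\left(c \right)} = 2$ ($R{\left(c \right)} = \left(-1\right) \left(-7\right) - 5 = 7 - 5 = 2$)
$\left(4 - 5\right)^{2} R{\left(12 \right)} = \left(4 - 5\right)^{2} \cdot 2 = \left(-1\right)^{2} \cdot 2 = 1 \cdot 2 = 2$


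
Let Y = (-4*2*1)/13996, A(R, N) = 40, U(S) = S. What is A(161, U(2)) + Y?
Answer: 139958/3499 ≈ 39.999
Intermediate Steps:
Y = -2/3499 (Y = -8*1*(1/13996) = -8*1/13996 = -2/3499 ≈ -0.00057159)
A(161, U(2)) + Y = 40 - 2/3499 = 139958/3499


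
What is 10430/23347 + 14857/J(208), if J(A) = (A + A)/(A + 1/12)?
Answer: 866177414923/116548224 ≈ 7431.9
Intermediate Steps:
J(A) = 2*A/(1/12 + A) (J(A) = (2*A)/(A + 1/12) = (2*A)/(1/12 + A) = 2*A/(1/12 + A))
10430/23347 + 14857/J(208) = 10430/23347 + 14857/((24*208/(1 + 12*208))) = 10430*(1/23347) + 14857/((24*208/(1 + 2496))) = 10430/23347 + 14857/((24*208/2497)) = 10430/23347 + 14857/((24*208*(1/2497))) = 10430/23347 + 14857/(4992/2497) = 10430/23347 + 14857*(2497/4992) = 10430/23347 + 37097929/4992 = 866177414923/116548224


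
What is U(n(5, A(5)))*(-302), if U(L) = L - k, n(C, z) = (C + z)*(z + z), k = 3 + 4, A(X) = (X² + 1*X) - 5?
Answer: -450886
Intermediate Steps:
A(X) = -5 + X + X² (A(X) = (X² + X) - 5 = (X + X²) - 5 = -5 + X + X²)
k = 7
n(C, z) = 2*z*(C + z) (n(C, z) = (C + z)*(2*z) = 2*z*(C + z))
U(L) = -7 + L (U(L) = L - 1*7 = L - 7 = -7 + L)
U(n(5, A(5)))*(-302) = (-7 + 2*(-5 + 5 + 5²)*(5 + (-5 + 5 + 5²)))*(-302) = (-7 + 2*(-5 + 5 + 25)*(5 + (-5 + 5 + 25)))*(-302) = (-7 + 2*25*(5 + 25))*(-302) = (-7 + 2*25*30)*(-302) = (-7 + 1500)*(-302) = 1493*(-302) = -450886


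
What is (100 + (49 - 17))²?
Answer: 17424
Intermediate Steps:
(100 + (49 - 17))² = (100 + 32)² = 132² = 17424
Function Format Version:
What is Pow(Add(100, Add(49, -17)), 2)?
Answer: 17424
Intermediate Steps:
Pow(Add(100, Add(49, -17)), 2) = Pow(Add(100, 32), 2) = Pow(132, 2) = 17424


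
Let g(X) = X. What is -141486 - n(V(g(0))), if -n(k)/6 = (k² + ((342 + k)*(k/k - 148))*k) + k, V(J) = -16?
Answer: 4460466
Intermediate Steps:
n(k) = -6*k - 6*k² - 6*k*(-50274 - 147*k) (n(k) = -6*((k² + ((342 + k)*(k/k - 148))*k) + k) = -6*((k² + ((342 + k)*(1 - 148))*k) + k) = -6*((k² + ((342 + k)*(-147))*k) + k) = -6*((k² + (-50274 - 147*k)*k) + k) = -6*((k² + k*(-50274 - 147*k)) + k) = -6*(k + k² + k*(-50274 - 147*k)) = -6*k - 6*k² - 6*k*(-50274 - 147*k))
-141486 - n(V(g(0))) = -141486 - 6*(-16)*(50273 + 146*(-16)) = -141486 - 6*(-16)*(50273 - 2336) = -141486 - 6*(-16)*47937 = -141486 - 1*(-4601952) = -141486 + 4601952 = 4460466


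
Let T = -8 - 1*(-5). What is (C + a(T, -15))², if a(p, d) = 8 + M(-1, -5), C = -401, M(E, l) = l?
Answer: 158404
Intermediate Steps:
T = -3 (T = -8 + 5 = -3)
a(p, d) = 3 (a(p, d) = 8 - 5 = 3)
(C + a(T, -15))² = (-401 + 3)² = (-398)² = 158404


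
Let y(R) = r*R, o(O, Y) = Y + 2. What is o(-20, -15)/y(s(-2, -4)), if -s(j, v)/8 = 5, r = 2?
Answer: 13/80 ≈ 0.16250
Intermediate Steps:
s(j, v) = -40 (s(j, v) = -8*5 = -40)
o(O, Y) = 2 + Y
y(R) = 2*R
o(-20, -15)/y(s(-2, -4)) = (2 - 15)/((2*(-40))) = -13/(-80) = -13*(-1/80) = 13/80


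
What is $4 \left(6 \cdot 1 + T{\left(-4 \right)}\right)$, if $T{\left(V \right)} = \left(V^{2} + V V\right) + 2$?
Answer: $160$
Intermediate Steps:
$T{\left(V \right)} = 2 + 2 V^{2}$ ($T{\left(V \right)} = \left(V^{2} + V^{2}\right) + 2 = 2 V^{2} + 2 = 2 + 2 V^{2}$)
$4 \left(6 \cdot 1 + T{\left(-4 \right)}\right) = 4 \left(6 \cdot 1 + \left(2 + 2 \left(-4\right)^{2}\right)\right) = 4 \left(6 + \left(2 + 2 \cdot 16\right)\right) = 4 \left(6 + \left(2 + 32\right)\right) = 4 \left(6 + 34\right) = 4 \cdot 40 = 160$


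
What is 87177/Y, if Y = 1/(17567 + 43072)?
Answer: 5286326103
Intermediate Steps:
Y = 1/60639 ≈ 1.6491e-5
87177/Y = 87177/(1/60639) = 87177*60639 = 5286326103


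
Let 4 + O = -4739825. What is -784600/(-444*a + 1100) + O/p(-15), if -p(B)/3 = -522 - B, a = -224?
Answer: -39817635127/12745473 ≈ -3124.1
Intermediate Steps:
O = -4739829 (O = -4 - 4739825 = -4739829)
p(B) = 1566 + 3*B (p(B) = -3*(-522 - B) = 1566 + 3*B)
-784600/(-444*a + 1100) + O/p(-15) = -784600/(-444*(-224) + 1100) - 4739829/(1566 + 3*(-15)) = -784600/(99456 + 1100) - 4739829/(1566 - 45) = -784600/100556 - 4739829/1521 = -784600*1/100556 - 4739829*1/1521 = -196150/25139 - 1579943/507 = -39817635127/12745473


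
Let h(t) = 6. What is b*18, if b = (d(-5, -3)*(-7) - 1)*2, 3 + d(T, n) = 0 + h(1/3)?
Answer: -792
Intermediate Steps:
d(T, n) = 3 (d(T, n) = -3 + (0 + 6) = -3 + 6 = 3)
b = -44 (b = (3*(-7) - 1)*2 = (-21 - 1)*2 = -22*2 = -44)
b*18 = -44*18 = -792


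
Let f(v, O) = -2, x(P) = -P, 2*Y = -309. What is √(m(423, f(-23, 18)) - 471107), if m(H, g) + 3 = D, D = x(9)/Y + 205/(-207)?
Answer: I*√23795553597527/7107 ≈ 686.38*I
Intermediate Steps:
Y = -309/2 (Y = (½)*(-309) = -309/2 ≈ -154.50)
D = -19873/21321 (D = (-1*9)/(-309/2) + 205/(-207) = -9*(-2/309) + 205*(-1/207) = 6/103 - 205/207 = -19873/21321 ≈ -0.93209)
m(H, g) = -83836/21321 (m(H, g) = -3 - 19873/21321 = -83836/21321)
√(m(423, f(-23, 18)) - 471107) = √(-83836/21321 - 471107) = √(-10044556183/21321) = I*√23795553597527/7107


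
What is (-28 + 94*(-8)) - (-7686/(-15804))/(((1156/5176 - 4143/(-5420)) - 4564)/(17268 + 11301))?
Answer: -1819258348405090/2341523222637 ≈ -776.96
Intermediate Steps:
(-28 + 94*(-8)) - (-7686/(-15804))/(((1156/5176 - 4143/(-5420)) - 4564)/(17268 + 11301)) = (-28 - 752) - (-7686*(-1/15804))/(((1156*(1/5176) - 4143*(-1/5420)) - 4564)/28569) = -780 - 427/(878*(((289/1294 + 4143/5420) - 4564)*(1/28569))) = -780 - 427/(878*((3463711/3506740 - 4564)*(1/28569))) = -780 - 427/(878*((-16001297649/3506740*1/28569))) = -780 - 427/(878*(-5333765883/33394685020)) = -780 - 427*(-33394685020)/(878*5333765883) = -780 - 1*(-7129765251770/2341523222637) = -780 + 7129765251770/2341523222637 = -1819258348405090/2341523222637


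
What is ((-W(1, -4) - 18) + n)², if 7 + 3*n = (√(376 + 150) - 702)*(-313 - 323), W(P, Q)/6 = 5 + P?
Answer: 199399132705/9 - 189232472*√526/3 ≈ 2.0709e+10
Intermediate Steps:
W(P, Q) = 30 + 6*P (W(P, Q) = 6*(5 + P) = 30 + 6*P)
n = 446465/3 - 212*√526 (n = -7/3 + ((√(376 + 150) - 702)*(-313 - 323))/3 = -7/3 + ((√526 - 702)*(-636))/3 = -7/3 + ((-702 + √526)*(-636))/3 = -7/3 + (446472 - 636*√526)/3 = -7/3 + (148824 - 212*√526) = 446465/3 - 212*√526 ≈ 1.4396e+5)
((-W(1, -4) - 18) + n)² = ((-(30 + 6*1) - 18) + (446465/3 - 212*√526))² = ((-(30 + 6) - 18) + (446465/3 - 212*√526))² = ((-1*36 - 18) + (446465/3 - 212*√526))² = ((-36 - 18) + (446465/3 - 212*√526))² = (-54 + (446465/3 - 212*√526))² = (446303/3 - 212*√526)²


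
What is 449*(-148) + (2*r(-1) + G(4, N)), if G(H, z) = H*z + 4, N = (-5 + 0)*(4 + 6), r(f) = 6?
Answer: -66636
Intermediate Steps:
N = -50 (N = -5*10 = -50)
G(H, z) = 4 + H*z
449*(-148) + (2*r(-1) + G(4, N)) = 449*(-148) + (2*6 + (4 + 4*(-50))) = -66452 + (12 + (4 - 200)) = -66452 + (12 - 196) = -66452 - 184 = -66636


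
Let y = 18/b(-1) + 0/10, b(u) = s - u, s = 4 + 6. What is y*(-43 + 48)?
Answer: 90/11 ≈ 8.1818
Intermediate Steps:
s = 10
b(u) = 10 - u
y = 18/11 (y = 18/(10 - 1*(-1)) + 0/10 = 18/(10 + 1) + 0*(1/10) = 18/11 + 0 = 18/11 ≈ 1.6364)
y*(-43 + 48) = 18*(-43 + 48)/11 = (18/11)*5 = 90/11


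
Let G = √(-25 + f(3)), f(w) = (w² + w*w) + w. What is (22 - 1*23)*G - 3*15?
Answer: -45 - 2*I ≈ -45.0 - 2.0*I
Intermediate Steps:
f(w) = w + 2*w² (f(w) = (w² + w²) + w = 2*w² + w = w + 2*w²)
G = 2*I (G = √(-25 + 3*(1 + 2*3)) = √(-25 + 3*(1 + 6)) = √(-25 + 3*7) = √(-25 + 21) = √(-4) = 2*I ≈ 2.0*I)
(22 - 1*23)*G - 3*15 = (22 - 1*23)*(2*I) - 3*15 = (22 - 23)*(2*I) - 45 = -2*I - 45 = -45 - 2*I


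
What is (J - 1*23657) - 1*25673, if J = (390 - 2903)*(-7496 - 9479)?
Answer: 42608845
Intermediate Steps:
J = 42658175 (J = -2513*(-16975) = 42658175)
(J - 1*23657) - 1*25673 = (42658175 - 1*23657) - 1*25673 = (42658175 - 23657) - 25673 = 42634518 - 25673 = 42608845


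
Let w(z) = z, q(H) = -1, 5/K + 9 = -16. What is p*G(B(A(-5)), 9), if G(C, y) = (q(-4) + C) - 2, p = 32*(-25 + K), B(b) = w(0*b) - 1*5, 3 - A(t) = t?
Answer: 32256/5 ≈ 6451.2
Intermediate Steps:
A(t) = 3 - t
K = -⅕ (K = 5/(-9 - 16) = 5/(-25) = 5*(-1/25) = -⅕ ≈ -0.20000)
B(b) = -5 (B(b) = 0*b - 1*5 = 0 - 5 = -5)
p = -4032/5 (p = 32*(-25 - ⅕) = 32*(-126/5) = -4032/5 ≈ -806.40)
G(C, y) = -3 + C (G(C, y) = (-1 + C) - 2 = -3 + C)
p*G(B(A(-5)), 9) = -4032*(-3 - 5)/5 = -4032/5*(-8) = 32256/5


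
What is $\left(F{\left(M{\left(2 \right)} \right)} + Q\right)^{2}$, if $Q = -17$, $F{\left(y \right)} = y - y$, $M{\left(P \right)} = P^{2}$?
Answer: $289$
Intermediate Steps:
$F{\left(y \right)} = 0$
$\left(F{\left(M{\left(2 \right)} \right)} + Q\right)^{2} = \left(0 - 17\right)^{2} = \left(-17\right)^{2} = 289$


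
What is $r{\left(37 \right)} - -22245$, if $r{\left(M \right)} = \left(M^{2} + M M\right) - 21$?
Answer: $24962$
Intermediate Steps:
$r{\left(M \right)} = -21 + 2 M^{2}$ ($r{\left(M \right)} = \left(M^{2} + M^{2}\right) - 21 = 2 M^{2} - 21 = -21 + 2 M^{2}$)
$r{\left(37 \right)} - -22245 = \left(-21 + 2 \cdot 37^{2}\right) - -22245 = \left(-21 + 2 \cdot 1369\right) + 22245 = \left(-21 + 2738\right) + 22245 = 2717 + 22245 = 24962$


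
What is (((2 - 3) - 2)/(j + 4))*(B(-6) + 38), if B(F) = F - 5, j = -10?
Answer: 27/2 ≈ 13.500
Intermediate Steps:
B(F) = -5 + F
(((2 - 3) - 2)/(j + 4))*(B(-6) + 38) = (((2 - 3) - 2)/(-10 + 4))*((-5 - 6) + 38) = ((-1 - 2)/(-6))*(-11 + 38) = -3*(-1/6)*27 = (1/2)*27 = 27/2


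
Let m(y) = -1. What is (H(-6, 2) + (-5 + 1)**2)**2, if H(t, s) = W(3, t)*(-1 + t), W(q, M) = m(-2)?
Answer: 529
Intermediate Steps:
W(q, M) = -1
H(t, s) = 1 - t (H(t, s) = -(-1 + t) = 1 - t)
(H(-6, 2) + (-5 + 1)**2)**2 = ((1 - 1*(-6)) + (-5 + 1)**2)**2 = ((1 + 6) + (-4)**2)**2 = (7 + 16)**2 = 23**2 = 529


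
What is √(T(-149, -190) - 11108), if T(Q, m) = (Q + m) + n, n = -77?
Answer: 2*I*√2881 ≈ 107.35*I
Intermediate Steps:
T(Q, m) = -77 + Q + m (T(Q, m) = (Q + m) - 77 = -77 + Q + m)
√(T(-149, -190) - 11108) = √((-77 - 149 - 190) - 11108) = √(-416 - 11108) = √(-11524) = 2*I*√2881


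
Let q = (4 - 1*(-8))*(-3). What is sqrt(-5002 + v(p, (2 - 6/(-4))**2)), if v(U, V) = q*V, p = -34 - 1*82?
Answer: I*sqrt(5443) ≈ 73.777*I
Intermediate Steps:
q = -36 (q = (4 + 8)*(-3) = 12*(-3) = -36)
p = -116 (p = -34 - 82 = -116)
v(U, V) = -36*V
sqrt(-5002 + v(p, (2 - 6/(-4))**2)) = sqrt(-5002 - 36*(2 - 6/(-4))**2) = sqrt(-5002 - 36*(2 - 6*(-1/4))**2) = sqrt(-5002 - 36*(2 + 3/2)**2) = sqrt(-5002 - 36*(7/2)**2) = sqrt(-5002 - 36*49/4) = sqrt(-5002 - 441) = sqrt(-5443) = I*sqrt(5443)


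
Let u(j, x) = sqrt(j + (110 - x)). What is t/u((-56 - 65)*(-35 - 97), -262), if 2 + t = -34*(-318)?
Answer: 5405*sqrt(454)/1362 ≈ 84.556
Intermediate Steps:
u(j, x) = sqrt(110 + j - x)
t = 10810 (t = -2 - 34*(-318) = -2 + 10812 = 10810)
t/u((-56 - 65)*(-35 - 97), -262) = 10810/(sqrt(110 + (-56 - 65)*(-35 - 97) - 1*(-262))) = 10810/(sqrt(110 - 121*(-132) + 262)) = 10810/(sqrt(110 + 15972 + 262)) = 10810/(sqrt(16344)) = 10810/((6*sqrt(454))) = 10810*(sqrt(454)/2724) = 5405*sqrt(454)/1362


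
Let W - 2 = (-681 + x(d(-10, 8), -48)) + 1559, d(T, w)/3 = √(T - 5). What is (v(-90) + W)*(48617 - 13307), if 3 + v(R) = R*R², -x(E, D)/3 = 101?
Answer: -25720722060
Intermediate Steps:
d(T, w) = 3*√(-5 + T) (d(T, w) = 3*√(T - 5) = 3*√(-5 + T))
x(E, D) = -303 (x(E, D) = -3*101 = -303)
v(R) = -3 + R³ (v(R) = -3 + R*R² = -3 + R³)
W = 577 (W = 2 + ((-681 - 303) + 1559) = 2 + (-984 + 1559) = 2 + 575 = 577)
(v(-90) + W)*(48617 - 13307) = ((-3 + (-90)³) + 577)*(48617 - 13307) = ((-3 - 729000) + 577)*35310 = (-729003 + 577)*35310 = -728426*35310 = -25720722060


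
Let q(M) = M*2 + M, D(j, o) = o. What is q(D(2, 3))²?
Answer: 81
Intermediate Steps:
q(M) = 3*M (q(M) = 2*M + M = 3*M)
q(D(2, 3))² = (3*3)² = 9² = 81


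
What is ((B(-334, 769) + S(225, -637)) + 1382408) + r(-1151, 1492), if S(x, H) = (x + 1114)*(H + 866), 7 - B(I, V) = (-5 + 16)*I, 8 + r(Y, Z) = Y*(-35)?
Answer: 1732997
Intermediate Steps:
r(Y, Z) = -8 - 35*Y (r(Y, Z) = -8 + Y*(-35) = -8 - 35*Y)
B(I, V) = 7 - 11*I (B(I, V) = 7 - (-5 + 16)*I = 7 - 11*I)
S(x, H) = (866 + H)*(1114 + x) (S(x, H) = (1114 + x)*(866 + H) = (866 + H)*(1114 + x))
((B(-334, 769) + S(225, -637)) + 1382408) + r(-1151, 1492) = (((7 - 11*(-334)) + (964724 + 866*225 + 1114*(-637) - 637*225)) + 1382408) + (-8 - 35*(-1151)) = (((7 + 3674) + (964724 + 194850 - 709618 - 143325)) + 1382408) + (-8 + 40285) = ((3681 + 306631) + 1382408) + 40277 = (310312 + 1382408) + 40277 = 1692720 + 40277 = 1732997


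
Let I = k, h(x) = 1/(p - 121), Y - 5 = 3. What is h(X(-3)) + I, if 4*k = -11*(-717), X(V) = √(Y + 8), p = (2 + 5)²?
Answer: 141965/72 ≈ 1971.7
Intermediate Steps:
Y = 8 (Y = 5 + 3 = 8)
p = 49 (p = 7² = 49)
X(V) = 4 (X(V) = √(8 + 8) = √16 = 4)
k = 7887/4 (k = (-11*(-717))/4 = (¼)*7887 = 7887/4 ≈ 1971.8)
h(x) = -1/72 (h(x) = 1/(49 - 121) = 1/(-72) = -1/72)
I = 7887/4 ≈ 1971.8
h(X(-3)) + I = -1/72 + 7887/4 = 141965/72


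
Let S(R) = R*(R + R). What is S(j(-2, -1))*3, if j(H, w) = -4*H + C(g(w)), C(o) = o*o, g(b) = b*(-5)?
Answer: 6534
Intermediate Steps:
g(b) = -5*b
C(o) = o²
j(H, w) = -4*H + 25*w² (j(H, w) = -4*H + (-5*w)² = -4*H + 25*w²)
S(R) = 2*R² (S(R) = R*(2*R) = 2*R²)
S(j(-2, -1))*3 = (2*(-4*(-2) + 25*(-1)²)²)*3 = (2*(8 + 25*1)²)*3 = (2*(8 + 25)²)*3 = (2*33²)*3 = (2*1089)*3 = 2178*3 = 6534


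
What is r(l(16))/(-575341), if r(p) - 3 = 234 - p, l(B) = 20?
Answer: -217/575341 ≈ -0.00037717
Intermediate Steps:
r(p) = 237 - p (r(p) = 3 + (234 - p) = 237 - p)
r(l(16))/(-575341) = (237 - 1*20)/(-575341) = (237 - 20)*(-1/575341) = 217*(-1/575341) = -217/575341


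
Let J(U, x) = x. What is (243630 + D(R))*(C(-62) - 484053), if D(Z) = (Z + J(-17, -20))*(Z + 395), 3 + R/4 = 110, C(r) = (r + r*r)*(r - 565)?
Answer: -1654439614938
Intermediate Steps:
C(r) = (-565 + r)*(r + r**2) (C(r) = (r + r**2)*(-565 + r) = (-565 + r)*(r + r**2))
R = 428 (R = -12 + 4*110 = -12 + 440 = 428)
D(Z) = (-20 + Z)*(395 + Z) (D(Z) = (Z - 20)*(Z + 395) = (-20 + Z)*(395 + Z))
(243630 + D(R))*(C(-62) - 484053) = (243630 + (-7900 + 428**2 + 375*428))*(-62*(-565 + (-62)**2 - 564*(-62)) - 484053) = (243630 + (-7900 + 183184 + 160500))*(-62*(-565 + 3844 + 34968) - 484053) = (243630 + 335784)*(-62*38247 - 484053) = 579414*(-2371314 - 484053) = 579414*(-2855367) = -1654439614938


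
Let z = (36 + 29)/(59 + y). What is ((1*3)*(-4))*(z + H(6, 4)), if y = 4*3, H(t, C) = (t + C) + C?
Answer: -12708/71 ≈ -178.99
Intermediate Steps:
H(t, C) = t + 2*C (H(t, C) = (C + t) + C = t + 2*C)
y = 12
z = 65/71 (z = (36 + 29)/(59 + 12) = 65/71 ≈ 0.91549)
((1*3)*(-4))*(z + H(6, 4)) = ((1*3)*(-4))*(65/71 + (6 + 2*4)) = (3*(-4))*(65/71 + (6 + 8)) = -12*(65/71 + 14) = -12*1059/71 = -12708/71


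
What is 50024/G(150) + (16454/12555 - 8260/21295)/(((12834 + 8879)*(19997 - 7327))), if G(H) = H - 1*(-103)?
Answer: 367933409053245933239/1860849841853754675 ≈ 197.72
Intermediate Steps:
G(H) = 103 + H (G(H) = H + 103 = 103 + H)
50024/G(150) + (16454/12555 - 8260/21295)/(((12834 + 8879)*(19997 - 7327))) = 50024/(103 + 150) + (16454/12555 - 8260/21295)/(((12834 + 8879)*(19997 - 7327))) = 50024/253 + (16454*(1/12555) - 8260*1/21295)/((21713*12670)) = 50024*(1/253) + (16454/12555 - 1652/4259)/275103710 = 50024/253 + (49336726/53471745)*(1/275103710) = 50024/253 + 24668363/7355137714836975 = 367933409053245933239/1860849841853754675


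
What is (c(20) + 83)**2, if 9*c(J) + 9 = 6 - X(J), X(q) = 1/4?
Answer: 8850625/1296 ≈ 6829.2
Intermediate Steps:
X(q) = 1/4 (X(q) = 1*(1/4) = 1/4)
c(J) = -13/36 (c(J) = -1 + (6 - 1*1/4)/9 = -1 + (6 - 1/4)/9 = -1 + (1/9)*(23/4) = -1 + 23/36 = -13/36)
(c(20) + 83)**2 = (-13/36 + 83)**2 = (2975/36)**2 = 8850625/1296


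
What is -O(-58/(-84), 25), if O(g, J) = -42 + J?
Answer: 17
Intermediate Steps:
-O(-58/(-84), 25) = -(-42 + 25) = -1*(-17) = 17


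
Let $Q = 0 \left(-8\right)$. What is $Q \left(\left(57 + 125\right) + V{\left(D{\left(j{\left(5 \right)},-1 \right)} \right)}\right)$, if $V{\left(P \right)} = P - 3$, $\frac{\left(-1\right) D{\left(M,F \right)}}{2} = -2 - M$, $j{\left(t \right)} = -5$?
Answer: $0$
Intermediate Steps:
$D{\left(M,F \right)} = 4 + 2 M$ ($D{\left(M,F \right)} = - 2 \left(-2 - M\right) = 4 + 2 M$)
$V{\left(P \right)} = -3 + P$
$Q = 0$
$Q \left(\left(57 + 125\right) + V{\left(D{\left(j{\left(5 \right)},-1 \right)} \right)}\right) = 0 \left(\left(57 + 125\right) + \left(-3 + \left(4 + 2 \left(-5\right)\right)\right)\right) = 0 \left(182 + \left(-3 + \left(4 - 10\right)\right)\right) = 0 \left(182 - 9\right) = 0 \cdot 173 = 0$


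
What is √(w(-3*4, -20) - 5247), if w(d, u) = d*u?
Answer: I*√5007 ≈ 70.76*I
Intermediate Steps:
√(w(-3*4, -20) - 5247) = √(-3*4*(-20) - 5247) = √(-12*(-20) - 5247) = √(240 - 5247) = √(-5007) = I*√5007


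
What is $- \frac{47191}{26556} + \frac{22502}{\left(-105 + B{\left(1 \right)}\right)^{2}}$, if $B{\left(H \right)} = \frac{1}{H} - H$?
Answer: $\frac{25760779}{97593300} \approx 0.26396$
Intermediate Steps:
$- \frac{47191}{26556} + \frac{22502}{\left(-105 + B{\left(1 \right)}\right)^{2}} = - \frac{47191}{26556} + \frac{22502}{\left(-105 + \left(1^{-1} - 1\right)\right)^{2}} = \left(-47191\right) \frac{1}{26556} + \frac{22502}{\left(-105 + \left(1 - 1\right)\right)^{2}} = - \frac{47191}{26556} + \frac{22502}{\left(-105 + 0\right)^{2}} = - \frac{47191}{26556} + \frac{22502}{\left(-105\right)^{2}} = - \frac{47191}{26556} + \frac{22502}{11025} = \frac{25760779}{97593300}$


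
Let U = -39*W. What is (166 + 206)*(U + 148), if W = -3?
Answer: 98580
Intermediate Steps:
U = 117 (U = -39*(-3) = 117)
(166 + 206)*(U + 148) = (166 + 206)*(117 + 148) = 372*265 = 98580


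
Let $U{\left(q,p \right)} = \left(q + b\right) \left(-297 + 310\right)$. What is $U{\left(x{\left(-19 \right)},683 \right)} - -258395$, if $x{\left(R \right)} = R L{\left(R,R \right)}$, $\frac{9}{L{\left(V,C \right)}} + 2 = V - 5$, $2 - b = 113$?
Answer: $\frac{514075}{2} \approx 2.5704 \cdot 10^{5}$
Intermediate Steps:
$b = -111$ ($b = 2 - 113 = -111$)
$L{\left(V,C \right)} = \frac{9}{-7 + V}$ ($L{\left(V,C \right)} = \frac{9}{-2 + \left(V - 5\right)} = \frac{9}{-2 + \left(-5 + V\right)} = \frac{9}{-7 + V}$)
$x{\left(R \right)} = \frac{9 R}{-7 + R}$ ($x{\left(R \right)} = R \frac{9}{-7 + R} = \frac{9 R}{-7 + R}$)
$U{\left(q,p \right)} = -1443 + 13 q$ ($U{\left(q,p \right)} = \left(q - 111\right) \left(-297 + 310\right) = \left(-111 + q\right) 13 = -1443 + 13 q$)
$U{\left(x{\left(-19 \right)},683 \right)} - -258395 = \left(-1443 + 13 \cdot 9 \left(-19\right) \frac{1}{-7 - 19}\right) - -258395 = \left(-1443 + 13 \cdot 9 \left(-19\right) \frac{1}{-26}\right) + 258395 = \left(-1443 + 13 \cdot 9 \left(-19\right) \left(- \frac{1}{26}\right)\right) + 258395 = \left(-1443 + 13 \cdot \frac{171}{26}\right) + 258395 = \left(-1443 + \frac{171}{2}\right) + 258395 = - \frac{2715}{2} + 258395 = \frac{514075}{2}$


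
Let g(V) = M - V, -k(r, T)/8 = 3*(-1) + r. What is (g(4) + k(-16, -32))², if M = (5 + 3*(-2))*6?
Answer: 20164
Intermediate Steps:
k(r, T) = 24 - 8*r (k(r, T) = -8*(3*(-1) + r) = -8*(-3 + r) = 24 - 8*r)
M = -6 (M = (5 - 6)*6 = -1*6 = -6)
g(V) = -6 - V
(g(4) + k(-16, -32))² = ((-6 - 1*4) + (24 - 8*(-16)))² = ((-6 - 4) + (24 + 128))² = (-10 + 152)² = 142² = 20164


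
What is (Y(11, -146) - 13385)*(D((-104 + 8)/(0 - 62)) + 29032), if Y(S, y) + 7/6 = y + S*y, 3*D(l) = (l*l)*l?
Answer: -39280326063452/89373 ≈ -4.3951e+8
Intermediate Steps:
D(l) = l³/3 (D(l) = ((l*l)*l)/3 = (l²*l)/3 = l³/3)
Y(S, y) = -7/6 + y + S*y (Y(S, y) = -7/6 + (y + S*y) = -7/6 + y + S*y)
(Y(11, -146) - 13385)*(D((-104 + 8)/(0 - 62)) + 29032) = ((-7/6 - 146 + 11*(-146)) - 13385)*(((-104 + 8)/(0 - 62))³/3 + 29032) = ((-7/6 - 146 - 1606) - 13385)*((-96/(-62))³/3 + 29032) = (-10519/6 - 13385)*((-96*(-1/62))³/3 + 29032) = -90829*((48/31)³/3 + 29032)/6 = -90829*((⅓)*(110592/29791) + 29032)/6 = -90829*(36864/29791 + 29032)/6 = -90829/6*864929176/29791 = -39280326063452/89373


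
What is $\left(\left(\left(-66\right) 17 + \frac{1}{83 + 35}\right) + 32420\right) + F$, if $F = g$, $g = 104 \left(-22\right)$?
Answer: $\frac{3423181}{118} \approx 29010.0$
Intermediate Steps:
$g = -2288$
$F = -2288$
$\left(\left(\left(-66\right) 17 + \frac{1}{83 + 35}\right) + 32420\right) + F = \left(\left(\left(-66\right) 17 + \frac{1}{83 + 35}\right) + 32420\right) - 2288 = \left(\left(-1122 + \frac{1}{118}\right) + 32420\right) - 2288 = \left(- \frac{132395}{118} + 32420\right) - 2288 = \frac{3693165}{118} - 2288 = \frac{3423181}{118}$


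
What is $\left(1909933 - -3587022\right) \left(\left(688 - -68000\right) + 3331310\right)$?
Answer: $18689636006090$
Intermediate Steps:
$\left(1909933 - -3587022\right) \left(\left(688 - -68000\right) + 3331310\right) = \left(1909933 + 3587022\right) \left(\left(688 + 68000\right) + 3331310\right) = 5496955 \left(68688 + 3331310\right) = 5496955 \cdot 3399998 = 18689636006090$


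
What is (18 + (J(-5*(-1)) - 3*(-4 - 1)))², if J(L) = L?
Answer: 1444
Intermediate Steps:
(18 + (J(-5*(-1)) - 3*(-4 - 1)))² = (18 + (-5*(-1) - 3*(-4 - 1)))² = (18 + (5 - 3*(-5)))² = (18 + (5 + 15))² = (18 + 20)² = 38² = 1444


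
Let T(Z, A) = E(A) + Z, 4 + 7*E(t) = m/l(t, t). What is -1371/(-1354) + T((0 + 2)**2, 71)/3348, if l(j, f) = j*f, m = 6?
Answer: 6755623394/6665114421 ≈ 1.0136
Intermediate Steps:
l(j, f) = f*j
E(t) = -4/7 + 6/(7*t**2) (E(t) = -4/7 + (6/((t*t)))/7 = -4/7 + (6/(t**2))/7 = -4/7 + (6/t**2)/7 = -4/7 + 6/(7*t**2))
T(Z, A) = -4/7 + Z + 6/(7*A**2) (T(Z, A) = (-4/7 + 6/(7*A**2)) + Z = -4/7 + Z + 6/(7*A**2))
-1371/(-1354) + T((0 + 2)**2, 71)/3348 = -1371/(-1354) + (-4/7 + (0 + 2)**2 + (6/7)/71**2)/3348 = -1371*(-1/1354) + (-4/7 + 2**2 + (6/7)*(1/5041))*(1/3348) = 1371/1354 + (-4/7 + 4 + 6/35287)*(1/3348) = 1371/1354 + (120990/35287)*(1/3348) = 1371/1354 + 20165/19690146 = 6755623394/6665114421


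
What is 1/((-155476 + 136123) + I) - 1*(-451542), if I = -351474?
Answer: 167443965233/370827 ≈ 4.5154e+5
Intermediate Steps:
1/((-155476 + 136123) + I) - 1*(-451542) = 1/((-155476 + 136123) - 351474) - 1*(-451542) = 1/(-19353 - 351474) + 451542 = 1/(-370827) + 451542 = -1/370827 + 451542 = 167443965233/370827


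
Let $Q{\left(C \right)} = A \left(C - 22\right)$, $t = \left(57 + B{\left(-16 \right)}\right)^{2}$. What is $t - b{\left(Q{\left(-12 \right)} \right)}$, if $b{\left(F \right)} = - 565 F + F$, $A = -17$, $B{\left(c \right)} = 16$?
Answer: $331321$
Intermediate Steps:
$t = 5329$ ($t = \left(57 + 16\right)^{2} = 73^{2} = 5329$)
$Q{\left(C \right)} = 374 - 17 C$ ($Q{\left(C \right)} = - 17 \left(C - 22\right) = - 17 \left(-22 + C\right) = 374 - 17 C$)
$b{\left(F \right)} = - 564 F$
$t - b{\left(Q{\left(-12 \right)} \right)} = 5329 - - 564 \left(374 - -204\right) = 5329 - - 564 \left(374 + 204\right) = 5329 - \left(-564\right) 578 = 5329 - -325992 = 5329 + 325992 = 331321$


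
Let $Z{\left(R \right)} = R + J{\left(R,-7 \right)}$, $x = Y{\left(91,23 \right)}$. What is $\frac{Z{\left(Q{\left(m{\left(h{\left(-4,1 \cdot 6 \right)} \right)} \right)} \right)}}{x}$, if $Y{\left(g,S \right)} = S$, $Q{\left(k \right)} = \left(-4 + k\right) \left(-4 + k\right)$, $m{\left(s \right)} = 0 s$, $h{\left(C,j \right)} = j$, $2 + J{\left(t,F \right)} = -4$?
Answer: $\frac{10}{23} \approx 0.43478$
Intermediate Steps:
$J{\left(t,F \right)} = -6$ ($J{\left(t,F \right)} = -2 - 4 = -6$)
$m{\left(s \right)} = 0$
$Q{\left(k \right)} = \left(-4 + k\right)^{2}$
$x = 23$
$Z{\left(R \right)} = -6 + R$ ($Z{\left(R \right)} = R - 6 = -6 + R$)
$\frac{Z{\left(Q{\left(m{\left(h{\left(-4,1 \cdot 6 \right)} \right)} \right)} \right)}}{x} = \frac{-6 + \left(-4 + 0\right)^{2}}{23} = \left(-6 + \left(-4\right)^{2}\right) \frac{1}{23} = \left(-6 + 16\right) \frac{1}{23} = 10 \cdot \frac{1}{23} = \frac{10}{23}$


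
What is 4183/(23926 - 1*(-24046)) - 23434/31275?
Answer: -993352523/1500324300 ≈ -0.66209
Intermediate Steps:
4183/(23926 - 1*(-24046)) - 23434/31275 = 4183/(23926 + 24046) - 23434*1/31275 = 4183/47972 - 23434/31275 = -993352523/1500324300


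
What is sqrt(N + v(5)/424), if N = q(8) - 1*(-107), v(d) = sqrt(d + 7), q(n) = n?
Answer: sqrt(1292140 + 53*sqrt(3))/106 ≈ 10.724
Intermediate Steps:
v(d) = sqrt(7 + d)
N = 115 (N = 8 - 1*(-107) = 8 + 107 = 115)
sqrt(N + v(5)/424) = sqrt(115 + sqrt(7 + 5)/424) = sqrt(115 + sqrt(12)*(1/424)) = sqrt(115 + (2*sqrt(3))*(1/424)) = sqrt(115 + sqrt(3)/212)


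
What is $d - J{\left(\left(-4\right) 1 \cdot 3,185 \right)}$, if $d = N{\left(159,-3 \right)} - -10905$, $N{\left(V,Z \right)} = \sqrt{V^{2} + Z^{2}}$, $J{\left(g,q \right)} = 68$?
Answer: $10837 + 3 \sqrt{2810} \approx 10996.0$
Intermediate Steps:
$d = 10905 + 3 \sqrt{2810}$ ($d = \sqrt{159^{2} + \left(-3\right)^{2}} - -10905 = \sqrt{25281 + 9} + 10905 = \sqrt{25290} + 10905 = 3 \sqrt{2810} + 10905 = 10905 + 3 \sqrt{2810} \approx 11064.0$)
$d - J{\left(\left(-4\right) 1 \cdot 3,185 \right)} = \left(10905 + 3 \sqrt{2810}\right) - 68 = 10837 + 3 \sqrt{2810}$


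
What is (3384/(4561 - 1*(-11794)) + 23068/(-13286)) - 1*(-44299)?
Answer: 65928147049/1488305 ≈ 44298.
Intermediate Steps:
(3384/(4561 - 1*(-11794)) + 23068/(-13286)) - 1*(-44299) = (3384/(4561 + 11794) + 23068*(-1/13286)) + 44299 = (3384/16355 - 158/91) + 44299 = -2276146/1488305 + 44299 = 65928147049/1488305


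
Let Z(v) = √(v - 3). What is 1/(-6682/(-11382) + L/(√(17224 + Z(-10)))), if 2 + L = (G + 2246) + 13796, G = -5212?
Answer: 1/(3341/5691 + 10828/√(17224 + I*√13)) ≈ 0.012035 + 1.3e-6*I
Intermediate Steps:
Z(v) = √(-3 + v)
L = 10828 (L = -2 + ((-5212 + 2246) + 13796) = -2 + (-2966 + 13796) = -2 + 10830 = 10828)
1/(-6682/(-11382) + L/(√(17224 + Z(-10)))) = 1/(-6682/(-11382) + 10828/(√(17224 + √(-3 - 10)))) = 1/(-6682*(-1/11382) + 10828/(√(17224 + √(-13)))) = 1/(3341/5691 + 10828/(√(17224 + I*√13))) = 1/(3341/5691 + 10828/√(17224 + I*√13))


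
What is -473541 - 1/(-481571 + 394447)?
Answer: -41256786083/87124 ≈ -4.7354e+5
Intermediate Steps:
-473541 - 1/(-481571 + 394447) = -473541 - 1/(-87124) = -473541 - 1*(-1/87124) = -473541 + 1/87124 = -41256786083/87124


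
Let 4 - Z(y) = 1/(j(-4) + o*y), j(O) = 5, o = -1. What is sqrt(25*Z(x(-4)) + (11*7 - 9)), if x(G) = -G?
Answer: sqrt(143) ≈ 11.958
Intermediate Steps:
Z(y) = 4 - 1/(5 - y)
sqrt(25*Z(x(-4)) + (11*7 - 9)) = sqrt(25*((-19 + 4*(-1*(-4)))/(-5 - 1*(-4))) + (11*7 - 9)) = sqrt(25*((-19 + 4*4)/(-5 + 4)) + (77 - 9)) = sqrt(25*((-19 + 16)/(-1)) + 68) = sqrt(25*(-1*(-3)) + 68) = sqrt(25*3 + 68) = sqrt(75 + 68) = sqrt(143)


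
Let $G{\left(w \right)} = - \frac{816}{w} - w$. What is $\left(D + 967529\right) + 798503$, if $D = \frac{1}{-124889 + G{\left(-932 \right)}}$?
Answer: $\frac{51006142398631}{28881777} \approx 1.766 \cdot 10^{6}$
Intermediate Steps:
$G{\left(w \right)} = - w - \frac{816}{w}$
$D = - \frac{233}{28881777}$ ($D = \frac{1}{-124889 - \left(-932 + \frac{816}{-932}\right)} = \frac{1}{-124889 + \left(932 - - \frac{204}{233}\right)} = \frac{1}{-124889 + \left(932 + \frac{204}{233}\right)} = \frac{1}{-124889 + \frac{217360}{233}} = \frac{1}{- \frac{28881777}{233}} = - \frac{233}{28881777} \approx -8.0674 \cdot 10^{-6}$)
$\left(D + 967529\right) + 798503 = \left(- \frac{233}{28881777} + 967529\right) + 798503 = \frac{27943956818800}{28881777} + 798503 = \frac{51006142398631}{28881777}$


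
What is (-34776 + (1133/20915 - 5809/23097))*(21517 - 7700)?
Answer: -232118252536866838/483073755 ≈ -4.8050e+8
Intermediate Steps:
(-34776 + (1133/20915 - 5809/23097))*(21517 - 7700) = (-34776 + (1133*(1/20915) - 5809*1/23097))*13817 = (-34776 + (1133/20915 - 5809/23097))*13817 = (-34776 - 95326334/483073755)*13817 = -16799468230214/483073755*13817 = -232118252536866838/483073755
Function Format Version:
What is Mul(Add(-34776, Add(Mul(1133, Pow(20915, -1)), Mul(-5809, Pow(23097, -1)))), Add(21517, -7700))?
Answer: Rational(-232118252536866838, 483073755) ≈ -4.8050e+8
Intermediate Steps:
Mul(Add(-34776, Add(Mul(1133, Pow(20915, -1)), Mul(-5809, Pow(23097, -1)))), Add(21517, -7700)) = Mul(Add(-34776, Add(Mul(1133, Rational(1, 20915)), Mul(-5809, Rational(1, 23097)))), 13817) = Mul(Add(-34776, Add(Rational(1133, 20915), Rational(-5809, 23097))), 13817) = Mul(Add(-34776, Rational(-95326334, 483073755)), 13817) = Mul(Rational(-16799468230214, 483073755), 13817) = Rational(-232118252536866838, 483073755)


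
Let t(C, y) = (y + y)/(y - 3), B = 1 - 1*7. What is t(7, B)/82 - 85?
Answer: -10453/123 ≈ -84.984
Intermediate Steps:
B = -6 (B = 1 - 7 = -6)
t(C, y) = 2*y/(-3 + y) (t(C, y) = (2*y)/(-3 + y) = 2*y/(-3 + y))
t(7, B)/82 - 85 = (2*(-6)/(-3 - 6))/82 - 85 = (2*(-6)/(-9))*(1/82) - 85 = (2*(-6)*(-⅑))*(1/82) - 85 = (4/3)*(1/82) - 85 = 2/123 - 85 = -10453/123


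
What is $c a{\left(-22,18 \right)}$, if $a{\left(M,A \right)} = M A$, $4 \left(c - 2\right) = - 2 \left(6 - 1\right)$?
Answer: $198$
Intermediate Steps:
$c = - \frac{1}{2}$ ($c = 2 + \frac{\left(-2\right) \left(6 - 1\right)}{4} = 2 + \frac{\left(-2\right) 5}{4} = 2 + \frac{1}{4} \left(-10\right) = 2 - \frac{5}{2} = - \frac{1}{2} \approx -0.5$)
$a{\left(M,A \right)} = A M$
$c a{\left(-22,18 \right)} = - \frac{18 \left(-22\right)}{2} = \left(- \frac{1}{2}\right) \left(-396\right) = 198$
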